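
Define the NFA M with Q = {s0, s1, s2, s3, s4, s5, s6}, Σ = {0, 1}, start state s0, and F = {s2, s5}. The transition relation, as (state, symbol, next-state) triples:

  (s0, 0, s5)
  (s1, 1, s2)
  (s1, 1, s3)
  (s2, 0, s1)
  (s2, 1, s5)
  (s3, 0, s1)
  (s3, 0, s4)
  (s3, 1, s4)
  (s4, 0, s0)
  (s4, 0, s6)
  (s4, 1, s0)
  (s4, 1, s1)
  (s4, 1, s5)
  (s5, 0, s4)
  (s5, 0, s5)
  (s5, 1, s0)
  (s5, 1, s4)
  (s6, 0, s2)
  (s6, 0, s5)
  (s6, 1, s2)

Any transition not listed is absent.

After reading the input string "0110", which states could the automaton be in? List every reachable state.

{s4, s5}

Start in {s0}.
Read '0': s0→{s5}; now {s5}.
Read '1': s5→{s0, s4}; now {s0, s4}.
Read '1': s0→∅, s4→{s0, s1, s5}; now {s0, s1, s5}.
Read '0': s0→{s5}, s1→∅, s5→{s4, s5}; now {s4, s5}.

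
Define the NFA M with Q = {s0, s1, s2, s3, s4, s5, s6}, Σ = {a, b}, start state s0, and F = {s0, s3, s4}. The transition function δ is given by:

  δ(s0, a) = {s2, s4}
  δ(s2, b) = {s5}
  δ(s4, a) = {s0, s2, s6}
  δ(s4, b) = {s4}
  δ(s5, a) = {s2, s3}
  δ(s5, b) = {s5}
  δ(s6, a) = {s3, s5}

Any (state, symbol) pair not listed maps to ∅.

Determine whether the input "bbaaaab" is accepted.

No

Start in {s0}.
Read 'b': {s0} → ∅.
The set is empty and remains empty for the remaining 6 symbols.
The final set ∅ contains no accepting state.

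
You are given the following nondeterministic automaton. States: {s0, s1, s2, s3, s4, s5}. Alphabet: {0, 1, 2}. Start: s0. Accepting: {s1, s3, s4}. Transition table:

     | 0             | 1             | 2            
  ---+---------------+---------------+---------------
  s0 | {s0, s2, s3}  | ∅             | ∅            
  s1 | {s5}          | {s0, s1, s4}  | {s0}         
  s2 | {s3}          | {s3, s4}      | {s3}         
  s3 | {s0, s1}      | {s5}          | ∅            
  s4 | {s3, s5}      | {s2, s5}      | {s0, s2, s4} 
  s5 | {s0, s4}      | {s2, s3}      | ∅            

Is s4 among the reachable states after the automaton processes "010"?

Start in {s0}.
Read '0': {s0} → {s0, s2, s3}.
Read '1': {s0, s2, s3} → {s3, s4, s5}.
Read '0': {s3, s4, s5} → {s0, s1, s3, s4, s5}.
State s4 is in {s0, s1, s3, s4, s5}.

Yes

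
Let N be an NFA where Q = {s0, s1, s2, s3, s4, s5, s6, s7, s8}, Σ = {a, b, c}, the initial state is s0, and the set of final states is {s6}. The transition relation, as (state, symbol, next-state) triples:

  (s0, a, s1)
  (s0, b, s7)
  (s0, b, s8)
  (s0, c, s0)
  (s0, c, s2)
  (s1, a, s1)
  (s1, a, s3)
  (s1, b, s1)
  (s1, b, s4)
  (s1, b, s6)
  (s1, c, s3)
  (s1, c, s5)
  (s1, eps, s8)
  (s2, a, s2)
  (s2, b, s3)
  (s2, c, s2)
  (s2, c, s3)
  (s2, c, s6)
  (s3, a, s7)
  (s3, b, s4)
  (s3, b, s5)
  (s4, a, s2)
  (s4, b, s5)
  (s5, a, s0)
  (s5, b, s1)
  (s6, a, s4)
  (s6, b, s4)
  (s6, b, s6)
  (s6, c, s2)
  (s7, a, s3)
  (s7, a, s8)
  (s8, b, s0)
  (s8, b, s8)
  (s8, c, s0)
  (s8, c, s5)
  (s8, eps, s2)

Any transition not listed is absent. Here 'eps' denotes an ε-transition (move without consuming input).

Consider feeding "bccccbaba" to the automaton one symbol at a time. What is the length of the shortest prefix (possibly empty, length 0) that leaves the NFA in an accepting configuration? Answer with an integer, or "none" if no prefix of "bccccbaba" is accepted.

Start in {s0}.
Read 'b': s0→{s7, s8}; union {s7, s8}; ε-closure = {s2, s7, s8}.
Read 'c': s2→{s2, s3, s6}, s7→∅, s8→{s0, s5}; now {s0, s2, s3, s5, s6}.
None of the earlier sets intersect F, but {s0, s2, s3, s5, s6} does.

2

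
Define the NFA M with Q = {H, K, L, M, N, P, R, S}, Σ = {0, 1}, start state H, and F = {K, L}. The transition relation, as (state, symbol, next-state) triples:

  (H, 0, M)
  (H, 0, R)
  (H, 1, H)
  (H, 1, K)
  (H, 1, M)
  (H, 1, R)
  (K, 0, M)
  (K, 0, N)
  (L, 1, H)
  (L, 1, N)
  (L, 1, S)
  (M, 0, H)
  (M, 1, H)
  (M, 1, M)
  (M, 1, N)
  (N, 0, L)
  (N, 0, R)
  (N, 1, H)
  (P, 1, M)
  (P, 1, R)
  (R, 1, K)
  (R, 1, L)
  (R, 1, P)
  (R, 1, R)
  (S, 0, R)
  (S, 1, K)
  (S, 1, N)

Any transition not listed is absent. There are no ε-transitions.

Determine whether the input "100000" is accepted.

No

Start in {H}.
Read '1': {H} → {H, K, M, R}.
Read '0': {H, K, M, R} → {H, M, N, R}.
Read '0': {H, M, N, R} → {H, L, M, R}.
Read '0': {H, L, M, R} → {H, M, R}.
Read '0': {H, M, R} → {H, M, R}.
Read '0': {H, M, R} → {H, M, R}.
The final set {H, M, R} contains no accepting state.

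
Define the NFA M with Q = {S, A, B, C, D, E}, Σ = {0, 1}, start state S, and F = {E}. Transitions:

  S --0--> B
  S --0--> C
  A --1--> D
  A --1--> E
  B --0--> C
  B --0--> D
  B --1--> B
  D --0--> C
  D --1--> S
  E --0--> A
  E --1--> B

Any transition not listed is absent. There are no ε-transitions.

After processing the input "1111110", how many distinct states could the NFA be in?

Start in {S}.
Read '1': S→∅; now ∅.
The set is empty and remains empty for the remaining 6 symbols.
That set has 0 states.

0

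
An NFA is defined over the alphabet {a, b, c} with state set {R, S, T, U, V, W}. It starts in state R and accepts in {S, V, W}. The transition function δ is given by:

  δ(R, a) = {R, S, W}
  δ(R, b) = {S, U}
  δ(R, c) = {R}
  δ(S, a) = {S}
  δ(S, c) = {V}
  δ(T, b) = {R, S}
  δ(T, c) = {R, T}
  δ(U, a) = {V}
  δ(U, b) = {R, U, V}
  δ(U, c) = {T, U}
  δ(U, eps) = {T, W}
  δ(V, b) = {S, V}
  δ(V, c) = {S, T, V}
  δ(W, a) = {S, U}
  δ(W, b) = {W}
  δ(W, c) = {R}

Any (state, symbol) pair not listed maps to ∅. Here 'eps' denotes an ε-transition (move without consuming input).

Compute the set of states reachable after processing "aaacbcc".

Start in {R}.
Read 'a': {R} → {R, S, W}.
Read 'a': {R, S, W} → {R, S, T, U, W}.
Read 'a': {R, S, T, U, W} → {R, S, T, U, V, W}.
Read 'c': {R, S, T, U, V, W} → {R, S, T, U, V, W}.
Read 'b': {R, S, T, U, V, W} → {R, S, T, U, V, W}.
Read 'c': {R, S, T, U, V, W} → {R, S, T, U, V, W}.
Read 'c': {R, S, T, U, V, W} → {R, S, T, U, V, W}.

{R, S, T, U, V, W}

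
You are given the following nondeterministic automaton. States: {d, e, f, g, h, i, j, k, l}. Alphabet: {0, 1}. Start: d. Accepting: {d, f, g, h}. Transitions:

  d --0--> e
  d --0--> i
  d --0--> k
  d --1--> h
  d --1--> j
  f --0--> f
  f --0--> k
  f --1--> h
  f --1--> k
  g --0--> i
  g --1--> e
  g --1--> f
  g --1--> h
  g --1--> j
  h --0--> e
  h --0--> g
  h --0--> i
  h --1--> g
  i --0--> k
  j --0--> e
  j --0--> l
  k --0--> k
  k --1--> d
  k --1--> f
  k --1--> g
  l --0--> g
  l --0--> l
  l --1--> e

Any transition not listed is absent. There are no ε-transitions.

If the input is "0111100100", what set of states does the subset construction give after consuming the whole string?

{f, g, i, k, l}

Start in {d}.
Read '0': d→{e, i, k}; now {e, i, k}.
Read '1': e→∅, i→∅, k→{d, f, g}; now {d, f, g}.
Read '1': d→{h, j}, f→{h, k}, g→{e, f, h, j}; now {e, f, h, j, k}.
Read '1': e→∅, f→{h, k}, h→{g}, j→∅, k→{d, f, g}; now {d, f, g, h, k}.
Read '1': d→{h, j}, f→{h, k}, g→{e, f, h, j}, h→{g}, k→{d, f, g}; now {d, e, f, g, h, j, k}.
Read '0': d→{e, i, k}, e→∅, f→{f, k}, g→{i}, h→{e, g, i}, j→{e, l}, k→{k}; now {e, f, g, i, k, l}.
Read '0': e→∅, f→{f, k}, g→{i}, i→{k}, k→{k}, l→{g, l}; now {f, g, i, k, l}.
Read '1': f→{h, k}, g→{e, f, h, j}, i→∅, k→{d, f, g}, l→{e}; now {d, e, f, g, h, j, k}.
Read '0': d→{e, i, k}, e→∅, f→{f, k}, g→{i}, h→{e, g, i}, j→{e, l}, k→{k}; now {e, f, g, i, k, l}.
Read '0': e→∅, f→{f, k}, g→{i}, i→{k}, k→{k}, l→{g, l}; now {f, g, i, k, l}.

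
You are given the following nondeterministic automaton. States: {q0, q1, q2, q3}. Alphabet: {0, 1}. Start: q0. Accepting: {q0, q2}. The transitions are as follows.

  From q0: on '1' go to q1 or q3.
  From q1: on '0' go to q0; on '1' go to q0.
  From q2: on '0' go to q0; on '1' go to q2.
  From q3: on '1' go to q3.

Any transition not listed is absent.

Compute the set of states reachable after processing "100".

Start in {q0}.
Read '1': {q0} → {q1, q3}.
Read '0': {q1, q3} → {q0}.
Read '0': {q0} → ∅.

∅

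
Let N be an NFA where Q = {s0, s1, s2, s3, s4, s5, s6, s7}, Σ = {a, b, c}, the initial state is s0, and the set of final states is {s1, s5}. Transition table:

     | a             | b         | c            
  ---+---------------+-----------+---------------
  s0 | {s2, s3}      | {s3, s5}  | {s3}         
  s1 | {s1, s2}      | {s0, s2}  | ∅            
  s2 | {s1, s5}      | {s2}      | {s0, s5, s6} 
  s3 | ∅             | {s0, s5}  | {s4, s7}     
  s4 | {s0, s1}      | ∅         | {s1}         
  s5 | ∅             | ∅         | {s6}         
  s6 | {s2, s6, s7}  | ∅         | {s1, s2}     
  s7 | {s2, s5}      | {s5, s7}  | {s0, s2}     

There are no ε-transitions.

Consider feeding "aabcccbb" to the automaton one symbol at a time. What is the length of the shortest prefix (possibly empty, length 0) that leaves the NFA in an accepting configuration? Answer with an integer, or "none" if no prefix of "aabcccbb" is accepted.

Start in {s0}.
Read 'a': s0→{s2, s3}; now {s2, s3}.
Read 'a': s2→{s1, s5}, s3→∅; now {s1, s5}.
None of the earlier sets intersect F, but {s1, s5} does.

2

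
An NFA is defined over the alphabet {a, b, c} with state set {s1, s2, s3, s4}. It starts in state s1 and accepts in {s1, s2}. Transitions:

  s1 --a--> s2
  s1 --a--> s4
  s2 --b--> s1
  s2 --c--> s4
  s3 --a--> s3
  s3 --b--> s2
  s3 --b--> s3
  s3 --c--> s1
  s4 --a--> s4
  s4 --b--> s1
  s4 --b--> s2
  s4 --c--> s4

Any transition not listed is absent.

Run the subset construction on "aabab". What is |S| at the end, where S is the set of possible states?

Start in {s1}.
Read 'a': {s1} → {s2, s4}.
Read 'a': {s2, s4} → {s4}.
Read 'b': {s4} → {s1, s2}.
Read 'a': {s1, s2} → {s2, s4}.
Read 'b': {s2, s4} → {s1, s2}.
That set has 2 states.

2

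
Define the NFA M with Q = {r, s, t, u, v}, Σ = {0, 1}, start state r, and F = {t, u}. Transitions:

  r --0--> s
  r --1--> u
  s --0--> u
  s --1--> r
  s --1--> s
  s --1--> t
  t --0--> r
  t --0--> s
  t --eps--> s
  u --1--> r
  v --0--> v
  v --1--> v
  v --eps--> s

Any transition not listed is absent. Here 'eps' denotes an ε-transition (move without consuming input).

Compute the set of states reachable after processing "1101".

{r, s, t}

Start in {r}.
Read '1': r→{u}; now {u}.
Read '1': u→{r}; now {r}.
Read '0': r→{s}; now {s}.
Read '1': s→{r, s, t}; now {r, s, t}.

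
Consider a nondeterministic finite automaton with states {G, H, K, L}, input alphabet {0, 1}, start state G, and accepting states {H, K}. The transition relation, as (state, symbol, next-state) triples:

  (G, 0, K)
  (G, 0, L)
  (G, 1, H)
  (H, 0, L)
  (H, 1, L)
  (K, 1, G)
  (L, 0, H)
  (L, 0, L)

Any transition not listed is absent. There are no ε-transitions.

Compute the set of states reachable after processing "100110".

∅

Start in {G}.
Read '1': {G} → {H}.
Read '0': {H} → {L}.
Read '0': {L} → {H, L}.
Read '1': {H, L} → {L}.
Read '1': {L} → ∅.
The set is empty and remains empty for the remaining 1 symbol.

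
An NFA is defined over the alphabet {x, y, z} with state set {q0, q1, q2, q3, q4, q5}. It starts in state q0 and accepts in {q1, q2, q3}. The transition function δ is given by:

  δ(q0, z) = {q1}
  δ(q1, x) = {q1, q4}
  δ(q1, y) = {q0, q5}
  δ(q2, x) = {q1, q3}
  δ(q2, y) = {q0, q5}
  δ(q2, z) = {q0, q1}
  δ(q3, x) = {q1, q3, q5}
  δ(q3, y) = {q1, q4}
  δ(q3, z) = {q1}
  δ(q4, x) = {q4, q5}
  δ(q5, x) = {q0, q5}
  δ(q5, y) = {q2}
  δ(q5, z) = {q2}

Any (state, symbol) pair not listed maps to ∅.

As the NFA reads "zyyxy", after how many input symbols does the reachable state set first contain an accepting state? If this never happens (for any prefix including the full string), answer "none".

1

Start in {q0}.
Read 'z': {q0} → {q1}.
None of the earlier sets intersect F, but {q1} does.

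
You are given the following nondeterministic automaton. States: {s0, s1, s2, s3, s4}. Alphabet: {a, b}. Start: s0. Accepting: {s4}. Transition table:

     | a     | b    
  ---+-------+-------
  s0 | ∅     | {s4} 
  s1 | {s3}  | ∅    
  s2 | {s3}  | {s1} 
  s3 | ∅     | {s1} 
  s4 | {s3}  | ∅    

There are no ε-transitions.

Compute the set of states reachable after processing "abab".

Start in {s0}.
Read 'a': {s0} → ∅.
The set is empty and remains empty for the remaining 3 symbols.

∅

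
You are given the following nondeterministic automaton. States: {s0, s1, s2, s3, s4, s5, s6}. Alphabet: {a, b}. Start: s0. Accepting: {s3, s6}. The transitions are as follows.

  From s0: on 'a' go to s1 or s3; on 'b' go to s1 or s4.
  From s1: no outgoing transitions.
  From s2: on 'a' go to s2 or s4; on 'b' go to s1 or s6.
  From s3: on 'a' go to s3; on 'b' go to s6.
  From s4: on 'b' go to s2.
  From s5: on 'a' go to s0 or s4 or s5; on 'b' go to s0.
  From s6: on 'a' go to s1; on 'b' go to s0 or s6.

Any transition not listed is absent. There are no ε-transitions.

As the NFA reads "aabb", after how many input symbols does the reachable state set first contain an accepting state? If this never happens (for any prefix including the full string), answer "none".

Start in {s0}.
Read 'a': s0→{s1, s3}; now {s1, s3}.
None of the earlier sets intersect F, but {s1, s3} does.

1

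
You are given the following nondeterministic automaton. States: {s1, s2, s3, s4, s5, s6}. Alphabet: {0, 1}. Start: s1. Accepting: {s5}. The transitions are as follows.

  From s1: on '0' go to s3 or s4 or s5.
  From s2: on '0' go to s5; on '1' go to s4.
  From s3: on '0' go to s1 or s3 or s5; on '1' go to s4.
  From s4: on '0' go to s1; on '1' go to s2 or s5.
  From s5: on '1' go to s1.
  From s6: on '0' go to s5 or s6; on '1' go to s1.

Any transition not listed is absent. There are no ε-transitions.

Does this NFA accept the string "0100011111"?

Yes

Start in {s1}.
Read '0': s1→{s3, s4, s5}; now {s3, s4, s5}.
Read '1': s3→{s4}, s4→{s2, s5}, s5→{s1}; now {s1, s2, s4, s5}.
Read '0': s1→{s3, s4, s5}, s2→{s5}, s4→{s1}, s5→∅; now {s1, s3, s4, s5}.
Read '0': s1→{s3, s4, s5}, s3→{s1, s3, s5}, s4→{s1}, s5→∅; now {s1, s3, s4, s5}.
Read '0': s1→{s3, s4, s5}, s3→{s1, s3, s5}, s4→{s1}, s5→∅; now {s1, s3, s4, s5}.
Read '1': s1→∅, s3→{s4}, s4→{s2, s5}, s5→{s1}; now {s1, s2, s4, s5}.
Read '1': s1→∅, s2→{s4}, s4→{s2, s5}, s5→{s1}; now {s1, s2, s4, s5}.
Read '1': s1→∅, s2→{s4}, s4→{s2, s5}, s5→{s1}; now {s1, s2, s4, s5}.
Read '1': s1→∅, s2→{s4}, s4→{s2, s5}, s5→{s1}; now {s1, s2, s4, s5}.
Read '1': s1→∅, s2→{s4}, s4→{s2, s5}, s5→{s1}; now {s1, s2, s4, s5}.
The final set {s1, s2, s4, s5} contains the accepting state s5.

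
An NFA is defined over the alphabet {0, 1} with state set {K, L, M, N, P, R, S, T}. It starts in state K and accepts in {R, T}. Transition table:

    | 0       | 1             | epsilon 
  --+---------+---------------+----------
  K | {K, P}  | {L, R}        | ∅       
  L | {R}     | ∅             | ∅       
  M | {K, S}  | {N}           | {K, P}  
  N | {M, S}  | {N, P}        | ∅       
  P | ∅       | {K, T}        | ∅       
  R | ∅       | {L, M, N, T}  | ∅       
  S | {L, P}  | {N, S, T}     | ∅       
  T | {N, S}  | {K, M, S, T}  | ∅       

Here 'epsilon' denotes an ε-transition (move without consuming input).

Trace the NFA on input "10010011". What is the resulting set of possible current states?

∅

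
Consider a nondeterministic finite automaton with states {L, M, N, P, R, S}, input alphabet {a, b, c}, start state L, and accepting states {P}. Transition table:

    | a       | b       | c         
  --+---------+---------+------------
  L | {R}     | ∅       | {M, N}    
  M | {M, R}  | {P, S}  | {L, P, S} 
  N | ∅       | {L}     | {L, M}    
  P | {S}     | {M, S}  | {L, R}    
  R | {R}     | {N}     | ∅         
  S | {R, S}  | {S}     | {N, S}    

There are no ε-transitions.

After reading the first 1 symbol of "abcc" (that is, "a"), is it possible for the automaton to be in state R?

Yes

Start in {L}.
Read 'a': {L} → {R}.
State R is in {R}.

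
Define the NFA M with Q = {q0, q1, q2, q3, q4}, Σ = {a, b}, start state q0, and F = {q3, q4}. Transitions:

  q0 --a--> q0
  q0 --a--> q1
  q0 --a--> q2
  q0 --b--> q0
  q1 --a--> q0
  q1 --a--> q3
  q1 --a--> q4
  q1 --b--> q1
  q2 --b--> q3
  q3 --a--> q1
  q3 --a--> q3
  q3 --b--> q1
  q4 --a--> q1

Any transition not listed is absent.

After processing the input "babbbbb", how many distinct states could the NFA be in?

Start in {q0}.
Read 'b': q0→{q0}; now {q0}.
Read 'a': q0→{q0, q1, q2}; now {q0, q1, q2}.
Read 'b': q0→{q0}, q1→{q1}, q2→{q3}; now {q0, q1, q3}.
Read 'b': q0→{q0}, q1→{q1}, q3→{q1}; now {q0, q1}.
Read 'b': q0→{q0}, q1→{q1}; now {q0, q1}.
Read 'b': q0→{q0}, q1→{q1}; now {q0, q1}.
Read 'b': q0→{q0}, q1→{q1}; now {q0, q1}.
That set has 2 states.

2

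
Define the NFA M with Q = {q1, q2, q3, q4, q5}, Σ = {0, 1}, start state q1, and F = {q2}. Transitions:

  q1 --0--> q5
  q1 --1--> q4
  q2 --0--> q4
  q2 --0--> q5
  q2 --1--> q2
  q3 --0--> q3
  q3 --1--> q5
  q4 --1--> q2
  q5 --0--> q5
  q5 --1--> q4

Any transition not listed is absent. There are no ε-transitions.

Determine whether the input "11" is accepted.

Start in {q1}.
Read '1': q1→{q4}; now {q4}.
Read '1': q4→{q2}; now {q2}.
The final set {q2} contains the accepting state q2.

Yes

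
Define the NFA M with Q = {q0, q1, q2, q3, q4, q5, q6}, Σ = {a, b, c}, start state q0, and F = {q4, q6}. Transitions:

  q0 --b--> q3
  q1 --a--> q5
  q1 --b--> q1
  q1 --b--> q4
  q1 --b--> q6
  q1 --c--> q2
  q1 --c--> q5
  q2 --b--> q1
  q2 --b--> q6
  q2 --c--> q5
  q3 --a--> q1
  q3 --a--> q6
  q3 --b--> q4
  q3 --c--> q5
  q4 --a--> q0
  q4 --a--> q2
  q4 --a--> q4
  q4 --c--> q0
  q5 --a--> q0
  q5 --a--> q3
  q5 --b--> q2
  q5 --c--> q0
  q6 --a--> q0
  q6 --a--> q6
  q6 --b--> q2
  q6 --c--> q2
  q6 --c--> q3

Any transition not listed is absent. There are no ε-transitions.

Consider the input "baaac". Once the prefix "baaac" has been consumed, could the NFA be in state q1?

Start in {q0}.
Read 'b': q0→{q3}; now {q3}.
Read 'a': q3→{q1, q6}; now {q1, q6}.
Read 'a': q1→{q5}, q6→{q0, q6}; now {q0, q5, q6}.
Read 'a': q0→∅, q5→{q0, q3}, q6→{q0, q6}; now {q0, q3, q6}.
Read 'c': q0→∅, q3→{q5}, q6→{q2, q3}; now {q2, q3, q5}.
State q1 is not in {q2, q3, q5}.

No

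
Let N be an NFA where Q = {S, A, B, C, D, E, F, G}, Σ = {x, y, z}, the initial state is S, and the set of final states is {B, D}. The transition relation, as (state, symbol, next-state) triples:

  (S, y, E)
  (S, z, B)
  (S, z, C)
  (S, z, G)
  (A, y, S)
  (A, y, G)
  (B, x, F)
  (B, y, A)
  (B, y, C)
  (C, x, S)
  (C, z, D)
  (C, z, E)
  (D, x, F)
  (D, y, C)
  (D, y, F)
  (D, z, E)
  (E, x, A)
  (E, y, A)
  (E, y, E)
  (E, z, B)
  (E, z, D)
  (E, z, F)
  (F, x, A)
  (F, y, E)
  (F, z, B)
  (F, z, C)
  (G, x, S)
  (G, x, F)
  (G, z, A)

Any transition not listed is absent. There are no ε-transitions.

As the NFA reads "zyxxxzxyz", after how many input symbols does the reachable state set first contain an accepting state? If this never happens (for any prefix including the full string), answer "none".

1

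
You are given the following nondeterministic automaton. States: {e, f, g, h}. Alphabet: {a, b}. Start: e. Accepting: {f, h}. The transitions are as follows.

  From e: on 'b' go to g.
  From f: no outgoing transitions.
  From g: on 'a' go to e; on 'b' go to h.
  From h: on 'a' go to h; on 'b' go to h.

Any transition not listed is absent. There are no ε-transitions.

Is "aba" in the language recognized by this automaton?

No

Start in {e}.
Read 'a': e→∅; now ∅.
The set is empty and remains empty for the remaining 2 symbols.
The final set ∅ contains no accepting state.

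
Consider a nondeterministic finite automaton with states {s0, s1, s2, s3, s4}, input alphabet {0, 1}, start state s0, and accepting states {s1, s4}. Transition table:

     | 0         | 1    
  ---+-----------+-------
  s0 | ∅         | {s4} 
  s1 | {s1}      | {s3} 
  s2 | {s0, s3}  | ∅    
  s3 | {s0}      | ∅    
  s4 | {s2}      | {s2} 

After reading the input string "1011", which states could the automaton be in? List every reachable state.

Start in {s0}.
Read '1': {s0} → {s4}.
Read '0': {s4} → {s2}.
Read '1': {s2} → ∅.
The set is empty and remains empty for the remaining 1 symbol.

∅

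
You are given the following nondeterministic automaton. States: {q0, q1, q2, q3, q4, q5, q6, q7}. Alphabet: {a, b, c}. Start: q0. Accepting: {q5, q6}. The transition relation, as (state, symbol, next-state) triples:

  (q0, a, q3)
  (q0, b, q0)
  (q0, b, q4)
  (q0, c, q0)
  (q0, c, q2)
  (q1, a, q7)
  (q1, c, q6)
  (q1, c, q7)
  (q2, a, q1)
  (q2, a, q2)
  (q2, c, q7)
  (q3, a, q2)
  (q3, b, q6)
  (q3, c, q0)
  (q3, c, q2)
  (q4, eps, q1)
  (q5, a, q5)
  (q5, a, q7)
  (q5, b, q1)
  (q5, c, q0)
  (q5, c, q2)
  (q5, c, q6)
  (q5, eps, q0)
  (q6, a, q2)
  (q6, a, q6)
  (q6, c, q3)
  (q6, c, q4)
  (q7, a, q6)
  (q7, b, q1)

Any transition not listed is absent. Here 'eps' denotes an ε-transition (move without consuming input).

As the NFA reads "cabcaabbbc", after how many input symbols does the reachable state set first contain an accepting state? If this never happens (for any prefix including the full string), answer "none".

Start in {q0}.
Read 'c': q0→{q0, q2}; now {q0, q2}.
Read 'a': q0→{q3}, q2→{q1, q2}; now {q1, q2, q3}.
Read 'b': q1→∅, q2→∅, q3→{q6}; now {q6}.
None of the earlier sets intersect F, but {q6} does.

3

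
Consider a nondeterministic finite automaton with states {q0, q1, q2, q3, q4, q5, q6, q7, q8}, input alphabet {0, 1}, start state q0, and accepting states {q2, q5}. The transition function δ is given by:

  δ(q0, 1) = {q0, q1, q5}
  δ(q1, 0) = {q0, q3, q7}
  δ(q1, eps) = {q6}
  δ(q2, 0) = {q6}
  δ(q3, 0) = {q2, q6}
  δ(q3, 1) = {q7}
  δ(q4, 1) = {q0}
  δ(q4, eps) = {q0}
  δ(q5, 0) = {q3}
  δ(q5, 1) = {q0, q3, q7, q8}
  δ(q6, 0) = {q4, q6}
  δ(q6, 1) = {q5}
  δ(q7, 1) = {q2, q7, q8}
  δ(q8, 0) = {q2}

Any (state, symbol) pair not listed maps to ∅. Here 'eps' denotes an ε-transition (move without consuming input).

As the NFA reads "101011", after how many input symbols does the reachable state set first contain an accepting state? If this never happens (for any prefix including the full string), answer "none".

1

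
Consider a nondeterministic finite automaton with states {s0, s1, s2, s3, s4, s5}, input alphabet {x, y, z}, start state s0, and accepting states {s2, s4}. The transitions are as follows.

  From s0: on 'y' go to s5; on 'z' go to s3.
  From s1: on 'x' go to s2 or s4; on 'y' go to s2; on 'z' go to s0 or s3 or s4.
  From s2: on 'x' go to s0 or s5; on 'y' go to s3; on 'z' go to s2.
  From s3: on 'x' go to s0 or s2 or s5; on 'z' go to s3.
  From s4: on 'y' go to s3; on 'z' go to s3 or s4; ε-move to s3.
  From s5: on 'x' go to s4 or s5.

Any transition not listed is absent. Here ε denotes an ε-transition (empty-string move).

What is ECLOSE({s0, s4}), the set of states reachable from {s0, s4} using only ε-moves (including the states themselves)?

Begin with {s0, s4}.
ε-move s4 → s3; add s3.

{s0, s3, s4}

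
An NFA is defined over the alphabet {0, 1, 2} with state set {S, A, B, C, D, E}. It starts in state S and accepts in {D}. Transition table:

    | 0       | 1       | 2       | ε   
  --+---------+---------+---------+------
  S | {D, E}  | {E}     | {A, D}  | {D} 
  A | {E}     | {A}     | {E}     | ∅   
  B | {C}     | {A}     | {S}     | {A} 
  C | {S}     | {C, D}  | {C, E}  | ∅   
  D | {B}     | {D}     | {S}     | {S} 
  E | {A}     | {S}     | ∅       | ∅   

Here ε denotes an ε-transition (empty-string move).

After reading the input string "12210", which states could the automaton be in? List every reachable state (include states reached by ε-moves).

{S, A, B, D, E}

Start: ε-closure({S}) = {S, D}.
Read '1': S→{E}, D→{D}; union {D, E}; ε-closure = {S, D, E}.
Read '2': S→{A, D}, D→{S}, E→∅; now {S, A, D}.
Read '2': S→{A, D}, A→{E}, D→{S}; now {S, A, D, E}.
Read '1': S→{E}, A→{A}, D→{D}, E→{S}; now {S, A, D, E}.
Read '0': S→{D, E}, A→{E}, D→{B}, E→{A}; union {A, B, D, E}; ε-closure = {S, A, B, D, E}.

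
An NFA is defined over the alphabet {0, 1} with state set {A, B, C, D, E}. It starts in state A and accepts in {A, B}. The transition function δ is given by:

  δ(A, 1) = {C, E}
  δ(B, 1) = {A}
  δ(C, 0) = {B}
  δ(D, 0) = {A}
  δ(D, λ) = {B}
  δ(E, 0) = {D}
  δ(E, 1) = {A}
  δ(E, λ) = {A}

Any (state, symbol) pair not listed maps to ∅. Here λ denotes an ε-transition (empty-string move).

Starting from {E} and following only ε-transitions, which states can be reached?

{A, E}

Begin with {E}.
ε-move E → A; add A.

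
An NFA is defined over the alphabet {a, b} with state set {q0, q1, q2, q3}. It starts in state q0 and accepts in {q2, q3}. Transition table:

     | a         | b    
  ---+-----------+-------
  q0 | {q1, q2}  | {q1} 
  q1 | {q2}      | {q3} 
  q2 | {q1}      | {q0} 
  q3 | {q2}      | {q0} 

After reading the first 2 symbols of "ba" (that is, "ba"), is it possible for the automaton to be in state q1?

Start in {q0}.
Read 'b': {q0} → {q1}.
Read 'a': {q1} → {q2}.
State q1 is not in {q2}.

No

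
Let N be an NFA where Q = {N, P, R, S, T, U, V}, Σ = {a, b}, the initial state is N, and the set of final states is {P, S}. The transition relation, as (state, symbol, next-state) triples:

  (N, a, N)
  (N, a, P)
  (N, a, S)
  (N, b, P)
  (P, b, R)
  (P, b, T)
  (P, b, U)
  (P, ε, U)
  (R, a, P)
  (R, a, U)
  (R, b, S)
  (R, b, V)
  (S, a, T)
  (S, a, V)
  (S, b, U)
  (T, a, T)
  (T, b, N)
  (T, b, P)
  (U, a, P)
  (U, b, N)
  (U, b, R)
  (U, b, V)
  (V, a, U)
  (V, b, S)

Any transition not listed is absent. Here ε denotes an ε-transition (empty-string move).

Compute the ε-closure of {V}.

{V}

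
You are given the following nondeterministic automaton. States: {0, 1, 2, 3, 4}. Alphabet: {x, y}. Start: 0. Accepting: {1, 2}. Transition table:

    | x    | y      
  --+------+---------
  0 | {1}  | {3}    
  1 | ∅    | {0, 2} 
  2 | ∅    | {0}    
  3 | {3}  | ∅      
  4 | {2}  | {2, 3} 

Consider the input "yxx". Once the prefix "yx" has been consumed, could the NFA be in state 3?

Yes

Start in {0}.
Read 'y': 0→{3}; now {3}.
Read 'x': 3→{3}; now {3}.
State 3 is in {3}.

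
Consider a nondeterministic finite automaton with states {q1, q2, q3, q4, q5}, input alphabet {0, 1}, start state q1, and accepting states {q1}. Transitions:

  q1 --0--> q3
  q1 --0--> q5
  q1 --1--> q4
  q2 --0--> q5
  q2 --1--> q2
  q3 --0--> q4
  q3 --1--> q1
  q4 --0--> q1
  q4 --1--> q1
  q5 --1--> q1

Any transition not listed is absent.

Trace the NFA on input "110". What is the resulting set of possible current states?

{q3, q5}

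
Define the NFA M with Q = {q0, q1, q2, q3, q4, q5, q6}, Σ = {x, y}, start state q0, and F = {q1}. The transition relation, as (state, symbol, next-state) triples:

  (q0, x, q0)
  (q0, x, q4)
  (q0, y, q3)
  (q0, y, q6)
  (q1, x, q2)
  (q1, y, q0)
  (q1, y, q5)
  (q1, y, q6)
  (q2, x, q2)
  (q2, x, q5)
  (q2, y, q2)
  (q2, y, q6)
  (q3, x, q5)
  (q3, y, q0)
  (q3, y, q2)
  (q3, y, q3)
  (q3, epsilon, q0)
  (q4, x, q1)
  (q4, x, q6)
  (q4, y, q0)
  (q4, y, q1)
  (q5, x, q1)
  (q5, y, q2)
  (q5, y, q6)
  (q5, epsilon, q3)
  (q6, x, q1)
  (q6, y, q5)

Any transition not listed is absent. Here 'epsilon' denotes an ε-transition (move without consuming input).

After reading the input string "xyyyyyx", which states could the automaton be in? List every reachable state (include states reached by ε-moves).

{q0, q1, q2, q3, q4, q5}

Start in {q0}.
Read 'x': q0→{q0, q4}; now {q0, q4}.
Read 'y': q0→{q3, q6}, q4→{q0, q1}; now {q0, q1, q3, q6}.
Read 'y': q0→{q3, q6}, q1→{q0, q5, q6}, q3→{q0, q2, q3}, q6→{q5}; now {q0, q2, q3, q5, q6}.
Read 'y': q0→{q3, q6}, q2→{q2, q6}, q3→{q0, q2, q3}, q5→{q2, q6}, q6→{q5}; now {q0, q2, q3, q5, q6}.
Read 'y': q0→{q3, q6}, q2→{q2, q6}, q3→{q0, q2, q3}, q5→{q2, q6}, q6→{q5}; now {q0, q2, q3, q5, q6}.
Read 'y': q0→{q3, q6}, q2→{q2, q6}, q3→{q0, q2, q3}, q5→{q2, q6}, q6→{q5}; now {q0, q2, q3, q5, q6}.
Read 'x': q0→{q0, q4}, q2→{q2, q5}, q3→{q5}, q5→{q1}, q6→{q1}; union {q0, q1, q2, q4, q5}; ε-closure = {q0, q1, q2, q3, q4, q5}.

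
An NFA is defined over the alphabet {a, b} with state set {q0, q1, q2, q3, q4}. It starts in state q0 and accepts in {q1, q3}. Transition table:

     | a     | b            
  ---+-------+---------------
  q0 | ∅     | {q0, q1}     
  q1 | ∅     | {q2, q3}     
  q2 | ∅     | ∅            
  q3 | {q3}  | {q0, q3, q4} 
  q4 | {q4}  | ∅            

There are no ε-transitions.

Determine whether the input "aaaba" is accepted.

No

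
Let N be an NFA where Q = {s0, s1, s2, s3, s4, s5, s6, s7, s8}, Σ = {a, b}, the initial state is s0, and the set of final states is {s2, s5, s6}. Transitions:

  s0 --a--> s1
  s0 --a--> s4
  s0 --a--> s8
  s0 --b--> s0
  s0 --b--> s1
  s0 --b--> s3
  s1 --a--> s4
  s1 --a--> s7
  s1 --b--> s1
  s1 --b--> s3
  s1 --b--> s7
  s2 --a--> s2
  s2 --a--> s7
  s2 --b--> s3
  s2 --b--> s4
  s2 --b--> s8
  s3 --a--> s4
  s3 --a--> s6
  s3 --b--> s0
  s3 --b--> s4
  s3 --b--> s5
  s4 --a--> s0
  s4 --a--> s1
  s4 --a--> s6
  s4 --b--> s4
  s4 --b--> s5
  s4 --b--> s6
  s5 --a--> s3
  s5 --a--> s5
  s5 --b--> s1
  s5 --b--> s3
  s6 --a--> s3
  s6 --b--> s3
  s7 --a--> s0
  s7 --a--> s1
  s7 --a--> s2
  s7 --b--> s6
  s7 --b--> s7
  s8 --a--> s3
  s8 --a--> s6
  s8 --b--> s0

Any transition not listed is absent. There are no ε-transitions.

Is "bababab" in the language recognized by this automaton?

Yes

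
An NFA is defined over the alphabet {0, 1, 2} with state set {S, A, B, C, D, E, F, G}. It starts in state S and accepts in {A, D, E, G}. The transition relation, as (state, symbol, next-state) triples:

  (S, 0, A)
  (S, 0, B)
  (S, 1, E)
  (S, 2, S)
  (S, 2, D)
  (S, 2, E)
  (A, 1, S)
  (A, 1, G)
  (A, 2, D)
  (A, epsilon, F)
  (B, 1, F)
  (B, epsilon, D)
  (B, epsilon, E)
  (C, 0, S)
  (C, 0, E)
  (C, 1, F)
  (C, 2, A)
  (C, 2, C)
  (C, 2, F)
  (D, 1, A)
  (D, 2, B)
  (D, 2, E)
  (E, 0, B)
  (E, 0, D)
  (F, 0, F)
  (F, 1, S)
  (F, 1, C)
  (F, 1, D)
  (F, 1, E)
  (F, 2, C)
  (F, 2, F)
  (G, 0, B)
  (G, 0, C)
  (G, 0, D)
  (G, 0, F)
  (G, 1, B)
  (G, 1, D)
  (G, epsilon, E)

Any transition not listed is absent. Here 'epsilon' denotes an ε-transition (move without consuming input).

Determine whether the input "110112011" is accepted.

No

Start in {S}.
Read '1': S→{E}; now {E}.
Read '1': E→∅; now ∅.
The set is empty and remains empty for the remaining 7 symbols.
The final set ∅ contains no accepting state.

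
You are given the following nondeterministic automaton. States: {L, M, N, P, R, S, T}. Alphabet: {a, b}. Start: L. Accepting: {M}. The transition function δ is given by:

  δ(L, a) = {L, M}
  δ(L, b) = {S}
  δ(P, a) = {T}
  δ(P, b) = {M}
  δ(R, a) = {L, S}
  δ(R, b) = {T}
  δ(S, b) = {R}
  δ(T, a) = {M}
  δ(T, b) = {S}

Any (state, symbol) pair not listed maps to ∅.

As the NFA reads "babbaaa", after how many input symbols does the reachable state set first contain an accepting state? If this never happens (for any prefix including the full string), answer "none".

none

Start in {L}.
Read 'b': L→{S}; now {S}.
Read 'a': S→∅; now ∅.
The set is empty and remains empty for the remaining 5 symbols.
No reachable set along the way intersects F.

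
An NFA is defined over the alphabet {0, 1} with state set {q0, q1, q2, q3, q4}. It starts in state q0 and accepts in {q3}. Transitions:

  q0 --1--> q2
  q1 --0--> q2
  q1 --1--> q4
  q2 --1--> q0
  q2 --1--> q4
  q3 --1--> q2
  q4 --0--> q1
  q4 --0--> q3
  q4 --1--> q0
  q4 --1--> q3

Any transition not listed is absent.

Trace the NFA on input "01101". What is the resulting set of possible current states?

Start in {q0}.
Read '0': q0→∅; now ∅.
The set is empty and remains empty for the remaining 4 symbols.

∅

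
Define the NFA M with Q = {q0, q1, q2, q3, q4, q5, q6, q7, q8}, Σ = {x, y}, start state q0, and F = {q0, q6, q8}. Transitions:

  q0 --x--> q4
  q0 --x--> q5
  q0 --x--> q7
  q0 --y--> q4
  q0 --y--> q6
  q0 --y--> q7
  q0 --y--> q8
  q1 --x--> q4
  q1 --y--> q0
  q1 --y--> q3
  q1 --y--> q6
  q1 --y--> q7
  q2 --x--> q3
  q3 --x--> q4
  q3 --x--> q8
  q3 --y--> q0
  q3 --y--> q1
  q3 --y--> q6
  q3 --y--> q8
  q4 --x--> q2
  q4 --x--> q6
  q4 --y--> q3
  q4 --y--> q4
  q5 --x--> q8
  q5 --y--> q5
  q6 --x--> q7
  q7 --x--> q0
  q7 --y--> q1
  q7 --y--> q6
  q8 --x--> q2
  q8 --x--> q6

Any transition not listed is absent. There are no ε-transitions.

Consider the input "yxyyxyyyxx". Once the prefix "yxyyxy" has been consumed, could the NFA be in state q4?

Start in {q0}.
Read 'y': q0→{q4, q6, q7, q8}; now {q4, q6, q7, q8}.
Read 'x': q4→{q2, q6}, q6→{q7}, q7→{q0}, q8→{q2, q6}; now {q0, q2, q6, q7}.
Read 'y': q0→{q4, q6, q7, q8}, q2→∅, q6→∅, q7→{q1, q6}; now {q1, q4, q6, q7, q8}.
Read 'y': q1→{q0, q3, q6, q7}, q4→{q3, q4}, q6→∅, q7→{q1, q6}, q8→∅; now {q0, q1, q3, q4, q6, q7}.
Read 'x': q0→{q4, q5, q7}, q1→{q4}, q3→{q4, q8}, q4→{q2, q6}, q6→{q7}, q7→{q0}; now {q0, q2, q4, q5, q6, q7, q8}.
Read 'y': q0→{q4, q6, q7, q8}, q2→∅, q4→{q3, q4}, q5→{q5}, q6→∅, q7→{q1, q6}, q8→∅; now {q1, q3, q4, q5, q6, q7, q8}.
State q4 is in {q1, q3, q4, q5, q6, q7, q8}.

Yes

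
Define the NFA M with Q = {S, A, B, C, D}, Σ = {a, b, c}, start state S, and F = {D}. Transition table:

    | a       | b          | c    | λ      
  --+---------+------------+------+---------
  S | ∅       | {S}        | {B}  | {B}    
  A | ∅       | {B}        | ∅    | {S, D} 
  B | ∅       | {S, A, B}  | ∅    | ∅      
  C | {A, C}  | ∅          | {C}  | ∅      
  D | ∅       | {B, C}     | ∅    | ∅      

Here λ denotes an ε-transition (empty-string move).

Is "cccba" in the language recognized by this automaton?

No

Start: ε-closure({S}) = {S, B}.
Read 'c': {S, B} → {B}.
Read 'c': {B} → ∅.
The set is empty and remains empty for the remaining 3 symbols.
The final set ∅ contains no accepting state.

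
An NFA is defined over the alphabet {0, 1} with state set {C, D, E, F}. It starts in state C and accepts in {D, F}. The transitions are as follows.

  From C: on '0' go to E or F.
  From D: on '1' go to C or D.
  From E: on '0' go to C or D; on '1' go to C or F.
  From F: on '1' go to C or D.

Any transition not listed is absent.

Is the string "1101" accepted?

No

Start in {C}.
Read '1': {C} → ∅.
The set is empty and remains empty for the remaining 3 symbols.
The final set ∅ contains no accepting state.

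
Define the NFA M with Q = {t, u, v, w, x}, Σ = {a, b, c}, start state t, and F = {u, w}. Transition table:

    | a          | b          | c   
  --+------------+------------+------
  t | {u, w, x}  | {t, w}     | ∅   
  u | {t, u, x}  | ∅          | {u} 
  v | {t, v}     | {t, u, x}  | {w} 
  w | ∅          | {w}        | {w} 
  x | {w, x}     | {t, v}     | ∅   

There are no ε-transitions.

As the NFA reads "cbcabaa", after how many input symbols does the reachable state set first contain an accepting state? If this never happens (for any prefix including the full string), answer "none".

none

Start in {t}.
Read 'c': t→∅; now ∅.
The set is empty and remains empty for the remaining 6 symbols.
No reachable set along the way intersects F.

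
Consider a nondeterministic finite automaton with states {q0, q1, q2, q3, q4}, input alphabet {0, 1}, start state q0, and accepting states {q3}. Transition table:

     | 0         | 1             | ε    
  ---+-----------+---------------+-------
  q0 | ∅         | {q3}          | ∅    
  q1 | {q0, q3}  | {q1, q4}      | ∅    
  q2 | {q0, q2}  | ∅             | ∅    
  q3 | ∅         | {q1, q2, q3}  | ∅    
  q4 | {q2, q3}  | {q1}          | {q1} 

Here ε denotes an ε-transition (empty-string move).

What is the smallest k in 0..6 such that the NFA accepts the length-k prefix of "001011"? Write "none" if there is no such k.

Start in {q0}.
Read '0': {q0} → ∅.
The set is empty and remains empty for the remaining 5 symbols.
No reachable set along the way intersects F.

none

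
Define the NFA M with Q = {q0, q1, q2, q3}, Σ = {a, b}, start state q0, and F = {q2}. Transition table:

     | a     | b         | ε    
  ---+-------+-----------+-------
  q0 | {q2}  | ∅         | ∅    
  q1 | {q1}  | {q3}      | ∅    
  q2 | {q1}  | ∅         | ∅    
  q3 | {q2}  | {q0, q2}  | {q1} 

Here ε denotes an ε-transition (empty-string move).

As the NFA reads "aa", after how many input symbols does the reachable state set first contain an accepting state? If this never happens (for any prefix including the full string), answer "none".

1

Start in {q0}.
Read 'a': {q0} → {q2}.
None of the earlier sets intersect F, but {q2} does.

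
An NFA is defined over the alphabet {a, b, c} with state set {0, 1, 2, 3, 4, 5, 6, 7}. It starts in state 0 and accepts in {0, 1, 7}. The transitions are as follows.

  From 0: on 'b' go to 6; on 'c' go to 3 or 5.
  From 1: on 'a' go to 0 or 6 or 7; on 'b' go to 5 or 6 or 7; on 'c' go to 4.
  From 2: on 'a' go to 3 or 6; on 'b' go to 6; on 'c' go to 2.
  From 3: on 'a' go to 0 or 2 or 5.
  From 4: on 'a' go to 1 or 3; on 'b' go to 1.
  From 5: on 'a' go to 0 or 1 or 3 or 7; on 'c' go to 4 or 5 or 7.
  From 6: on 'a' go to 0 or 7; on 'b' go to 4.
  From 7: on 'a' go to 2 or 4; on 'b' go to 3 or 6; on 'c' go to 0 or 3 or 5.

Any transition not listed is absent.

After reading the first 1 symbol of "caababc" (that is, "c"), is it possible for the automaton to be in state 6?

No

Start in {0}.
Read 'c': 0→{3, 5}; now {3, 5}.
State 6 is not in {3, 5}.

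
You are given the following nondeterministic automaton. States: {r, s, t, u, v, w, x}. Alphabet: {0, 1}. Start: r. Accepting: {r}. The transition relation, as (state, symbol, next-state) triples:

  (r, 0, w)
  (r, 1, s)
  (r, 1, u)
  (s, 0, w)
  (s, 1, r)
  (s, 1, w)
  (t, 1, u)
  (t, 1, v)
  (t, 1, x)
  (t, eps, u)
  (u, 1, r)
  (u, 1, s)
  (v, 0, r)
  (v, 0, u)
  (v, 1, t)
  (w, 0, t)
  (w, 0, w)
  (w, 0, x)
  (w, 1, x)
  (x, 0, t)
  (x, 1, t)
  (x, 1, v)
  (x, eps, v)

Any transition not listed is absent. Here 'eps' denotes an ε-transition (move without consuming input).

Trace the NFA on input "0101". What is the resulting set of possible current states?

{r, s, u, v, x}

Start in {r}.
Read '0': r→{w}; now {w}.
Read '1': w→{x}; union {x}; ε-closure = {v, x}.
Read '0': v→{r, u}, x→{t}; now {r, t, u}.
Read '1': r→{s, u}, t→{u, v, x}, u→{r, s}; now {r, s, u, v, x}.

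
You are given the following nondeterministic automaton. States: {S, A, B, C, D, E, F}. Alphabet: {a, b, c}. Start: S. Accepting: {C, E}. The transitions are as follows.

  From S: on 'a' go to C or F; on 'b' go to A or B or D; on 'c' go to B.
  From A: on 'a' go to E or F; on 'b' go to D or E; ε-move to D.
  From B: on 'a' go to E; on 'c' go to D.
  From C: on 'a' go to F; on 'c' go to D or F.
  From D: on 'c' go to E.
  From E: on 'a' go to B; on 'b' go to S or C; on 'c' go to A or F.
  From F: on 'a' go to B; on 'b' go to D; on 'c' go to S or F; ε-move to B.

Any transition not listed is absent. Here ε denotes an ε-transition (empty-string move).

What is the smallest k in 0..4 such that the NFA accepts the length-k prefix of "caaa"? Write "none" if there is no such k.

2

Start in {S}.
Read 'c': {S} → {B}.
Read 'a': {B} → {E}.
None of the earlier sets intersect F, but {E} does.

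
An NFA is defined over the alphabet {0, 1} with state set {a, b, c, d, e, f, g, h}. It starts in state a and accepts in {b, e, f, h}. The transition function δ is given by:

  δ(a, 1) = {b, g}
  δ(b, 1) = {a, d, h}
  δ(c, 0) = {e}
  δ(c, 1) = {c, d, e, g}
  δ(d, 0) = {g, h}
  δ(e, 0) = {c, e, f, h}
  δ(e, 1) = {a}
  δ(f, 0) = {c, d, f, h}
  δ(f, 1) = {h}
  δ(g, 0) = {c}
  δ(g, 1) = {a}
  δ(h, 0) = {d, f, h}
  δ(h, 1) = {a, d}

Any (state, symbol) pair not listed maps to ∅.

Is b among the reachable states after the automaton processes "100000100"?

No

Start in {a}.
Read '1': {a} → {b, g}.
Read '0': {b, g} → {c}.
Read '0': {c} → {e}.
Read '0': {e} → {c, e, f, h}.
Read '0': {c, e, f, h} → {c, d, e, f, h}.
Read '0': {c, d, e, f, h} → {c, d, e, f, g, h}.
Read '1': {c, d, e, f, g, h} → {a, c, d, e, g, h}.
Read '0': {a, c, d, e, g, h} → {c, d, e, f, g, h}.
Read '0': {c, d, e, f, g, h} → {c, d, e, f, g, h}.
State b is not in {c, d, e, f, g, h}.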